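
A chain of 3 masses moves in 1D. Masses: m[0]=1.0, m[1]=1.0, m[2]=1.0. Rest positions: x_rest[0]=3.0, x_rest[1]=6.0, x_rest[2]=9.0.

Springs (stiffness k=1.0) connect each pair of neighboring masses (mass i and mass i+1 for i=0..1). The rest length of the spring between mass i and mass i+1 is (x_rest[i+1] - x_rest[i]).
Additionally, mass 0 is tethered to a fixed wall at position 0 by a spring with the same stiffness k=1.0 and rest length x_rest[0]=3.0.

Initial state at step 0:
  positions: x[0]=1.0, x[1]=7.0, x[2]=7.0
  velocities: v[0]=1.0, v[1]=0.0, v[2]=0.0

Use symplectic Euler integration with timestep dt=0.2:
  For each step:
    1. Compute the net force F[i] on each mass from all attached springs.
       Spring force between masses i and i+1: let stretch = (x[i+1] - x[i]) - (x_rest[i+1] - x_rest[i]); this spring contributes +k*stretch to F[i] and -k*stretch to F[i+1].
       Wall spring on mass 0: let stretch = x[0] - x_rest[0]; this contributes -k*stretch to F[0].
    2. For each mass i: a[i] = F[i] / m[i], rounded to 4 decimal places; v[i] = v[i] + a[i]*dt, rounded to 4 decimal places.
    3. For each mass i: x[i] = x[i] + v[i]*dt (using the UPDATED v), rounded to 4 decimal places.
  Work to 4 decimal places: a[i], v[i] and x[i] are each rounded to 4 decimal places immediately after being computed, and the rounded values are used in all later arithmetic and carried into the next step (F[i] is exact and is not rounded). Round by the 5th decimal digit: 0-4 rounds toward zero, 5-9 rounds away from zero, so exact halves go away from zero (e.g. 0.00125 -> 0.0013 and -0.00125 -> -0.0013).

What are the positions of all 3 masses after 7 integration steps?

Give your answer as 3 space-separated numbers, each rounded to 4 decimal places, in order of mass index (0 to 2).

Answer: 4.6908 3.8300 8.9309

Derivation:
Step 0: x=[1.0000 7.0000 7.0000] v=[1.0000 0.0000 0.0000]
Step 1: x=[1.4000 6.7600 7.1200] v=[2.0000 -1.2000 0.6000]
Step 2: x=[1.9584 6.3200 7.3456] v=[2.7920 -2.2000 1.1280]
Step 3: x=[2.6129 5.7466 7.6502] v=[3.2726 -2.8672 1.5229]
Step 4: x=[3.2883 5.1240 7.9986] v=[3.3768 -3.1132 1.7422]
Step 5: x=[3.9056 4.5429 8.3521] v=[3.0863 -2.9054 1.7673]
Step 6: x=[4.3921 4.0887 8.6732] v=[2.4326 -2.2710 1.6055]
Step 7: x=[4.6908 3.8300 8.9309] v=[1.4935 -1.2934 1.2886]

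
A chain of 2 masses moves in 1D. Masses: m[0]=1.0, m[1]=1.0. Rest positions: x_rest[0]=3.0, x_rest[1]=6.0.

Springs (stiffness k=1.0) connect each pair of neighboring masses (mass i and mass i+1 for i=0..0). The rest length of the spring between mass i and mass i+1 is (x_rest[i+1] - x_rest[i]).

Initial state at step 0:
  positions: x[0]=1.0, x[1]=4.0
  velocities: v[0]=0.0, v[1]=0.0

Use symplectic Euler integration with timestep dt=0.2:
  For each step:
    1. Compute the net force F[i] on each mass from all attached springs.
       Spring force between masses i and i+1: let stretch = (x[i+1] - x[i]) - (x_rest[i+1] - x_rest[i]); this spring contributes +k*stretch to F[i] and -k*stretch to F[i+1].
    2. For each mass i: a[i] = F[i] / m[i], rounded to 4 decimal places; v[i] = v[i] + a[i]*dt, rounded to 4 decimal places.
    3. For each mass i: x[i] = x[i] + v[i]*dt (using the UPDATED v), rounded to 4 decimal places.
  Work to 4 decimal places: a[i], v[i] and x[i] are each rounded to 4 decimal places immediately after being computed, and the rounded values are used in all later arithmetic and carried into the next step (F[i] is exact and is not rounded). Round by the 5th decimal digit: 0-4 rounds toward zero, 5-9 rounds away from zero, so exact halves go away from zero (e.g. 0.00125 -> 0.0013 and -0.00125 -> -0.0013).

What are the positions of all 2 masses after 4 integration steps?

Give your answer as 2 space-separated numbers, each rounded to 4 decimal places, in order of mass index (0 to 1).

Answer: 1.0000 4.0000

Derivation:
Step 0: x=[1.0000 4.0000] v=[0.0000 0.0000]
Step 1: x=[1.0000 4.0000] v=[0.0000 0.0000]
Step 2: x=[1.0000 4.0000] v=[0.0000 0.0000]
Step 3: x=[1.0000 4.0000] v=[0.0000 0.0000]
Step 4: x=[1.0000 4.0000] v=[0.0000 0.0000]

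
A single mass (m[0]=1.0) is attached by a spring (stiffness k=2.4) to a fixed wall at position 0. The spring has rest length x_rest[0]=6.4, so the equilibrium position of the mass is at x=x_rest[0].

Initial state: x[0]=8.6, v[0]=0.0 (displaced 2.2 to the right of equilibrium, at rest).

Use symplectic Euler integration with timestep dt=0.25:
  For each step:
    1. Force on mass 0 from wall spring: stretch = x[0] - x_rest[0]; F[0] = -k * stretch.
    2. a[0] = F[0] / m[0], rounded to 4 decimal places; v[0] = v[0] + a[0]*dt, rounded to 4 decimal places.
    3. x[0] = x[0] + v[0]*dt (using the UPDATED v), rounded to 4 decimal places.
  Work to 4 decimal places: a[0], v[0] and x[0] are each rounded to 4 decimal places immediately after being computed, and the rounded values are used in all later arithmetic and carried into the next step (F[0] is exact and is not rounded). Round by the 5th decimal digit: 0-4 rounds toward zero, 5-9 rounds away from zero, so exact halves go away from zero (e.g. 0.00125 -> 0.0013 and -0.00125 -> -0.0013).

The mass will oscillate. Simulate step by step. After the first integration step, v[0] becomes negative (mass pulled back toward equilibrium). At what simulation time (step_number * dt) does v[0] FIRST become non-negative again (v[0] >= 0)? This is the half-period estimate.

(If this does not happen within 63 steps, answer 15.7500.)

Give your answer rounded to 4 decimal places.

Answer: 2.2500

Derivation:
Step 0: x=[8.6000] v=[0.0000]
Step 1: x=[8.2700] v=[-1.3200]
Step 2: x=[7.6595] v=[-2.4420]
Step 3: x=[6.8601] v=[-3.1977]
Step 4: x=[5.9917] v=[-3.4738]
Step 5: x=[5.1845] v=[-3.2288]
Step 6: x=[4.5596] v=[-2.4995]
Step 7: x=[4.2108] v=[-1.3953]
Step 8: x=[4.1904] v=[-0.0818]
Step 9: x=[4.5014] v=[1.2440]
First v>=0 after going negative at step 9, time=2.2500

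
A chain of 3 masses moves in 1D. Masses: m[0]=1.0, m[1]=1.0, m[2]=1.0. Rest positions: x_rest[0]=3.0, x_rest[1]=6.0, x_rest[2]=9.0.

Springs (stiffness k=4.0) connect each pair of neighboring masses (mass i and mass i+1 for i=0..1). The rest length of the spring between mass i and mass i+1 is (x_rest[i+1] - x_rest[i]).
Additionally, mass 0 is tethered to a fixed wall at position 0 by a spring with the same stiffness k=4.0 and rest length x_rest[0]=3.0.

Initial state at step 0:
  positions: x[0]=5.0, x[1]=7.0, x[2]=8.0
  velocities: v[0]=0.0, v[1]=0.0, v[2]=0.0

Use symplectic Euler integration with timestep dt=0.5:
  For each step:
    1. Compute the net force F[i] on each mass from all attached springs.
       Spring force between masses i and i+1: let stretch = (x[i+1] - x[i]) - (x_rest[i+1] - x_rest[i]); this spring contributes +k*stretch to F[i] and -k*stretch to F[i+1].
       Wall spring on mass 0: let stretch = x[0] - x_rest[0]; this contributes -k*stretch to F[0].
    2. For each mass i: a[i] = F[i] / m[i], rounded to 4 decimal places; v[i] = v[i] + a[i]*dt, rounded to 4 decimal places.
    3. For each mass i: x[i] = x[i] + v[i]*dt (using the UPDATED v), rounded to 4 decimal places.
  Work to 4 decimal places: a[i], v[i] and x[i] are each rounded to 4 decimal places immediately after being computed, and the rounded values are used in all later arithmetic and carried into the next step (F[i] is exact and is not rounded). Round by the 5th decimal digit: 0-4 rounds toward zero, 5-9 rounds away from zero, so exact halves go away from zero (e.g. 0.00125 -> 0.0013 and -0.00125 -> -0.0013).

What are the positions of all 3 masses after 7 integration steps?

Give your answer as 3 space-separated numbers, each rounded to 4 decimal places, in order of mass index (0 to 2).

Answer: 1.0000 5.0000 10.0000

Derivation:
Step 0: x=[5.0000 7.0000 8.0000] v=[0.0000 0.0000 0.0000]
Step 1: x=[2.0000 6.0000 10.0000] v=[-6.0000 -2.0000 4.0000]
Step 2: x=[1.0000 5.0000 11.0000] v=[-2.0000 -2.0000 2.0000]
Step 3: x=[3.0000 6.0000 9.0000] v=[4.0000 2.0000 -4.0000]
Step 4: x=[5.0000 7.0000 7.0000] v=[4.0000 2.0000 -4.0000]
Step 5: x=[4.0000 6.0000 8.0000] v=[-2.0000 -2.0000 2.0000]
Step 6: x=[1.0000 5.0000 10.0000] v=[-6.0000 -2.0000 4.0000]
Step 7: x=[1.0000 5.0000 10.0000] v=[0.0000 0.0000 0.0000]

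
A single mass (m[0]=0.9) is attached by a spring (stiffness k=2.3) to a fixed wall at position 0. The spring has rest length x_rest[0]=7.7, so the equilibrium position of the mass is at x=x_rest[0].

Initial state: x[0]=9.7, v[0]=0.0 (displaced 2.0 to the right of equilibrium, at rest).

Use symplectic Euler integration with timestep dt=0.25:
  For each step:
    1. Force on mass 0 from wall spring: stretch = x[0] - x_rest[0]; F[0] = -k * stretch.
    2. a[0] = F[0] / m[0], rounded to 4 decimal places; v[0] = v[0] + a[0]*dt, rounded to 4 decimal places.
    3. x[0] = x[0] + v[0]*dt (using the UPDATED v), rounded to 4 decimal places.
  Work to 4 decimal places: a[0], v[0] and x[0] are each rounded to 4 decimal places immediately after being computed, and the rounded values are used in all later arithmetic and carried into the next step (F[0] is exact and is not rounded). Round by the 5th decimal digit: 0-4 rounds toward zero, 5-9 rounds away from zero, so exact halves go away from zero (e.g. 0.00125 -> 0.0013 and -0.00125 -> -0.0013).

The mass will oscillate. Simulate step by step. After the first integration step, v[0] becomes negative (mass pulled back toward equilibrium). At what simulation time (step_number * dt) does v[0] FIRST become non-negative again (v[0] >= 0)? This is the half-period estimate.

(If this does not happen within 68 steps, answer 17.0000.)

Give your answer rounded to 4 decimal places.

Step 0: x=[9.7000] v=[0.0000]
Step 1: x=[9.3806] v=[-1.2778]
Step 2: x=[8.7927] v=[-2.3515]
Step 3: x=[8.0303] v=[-3.0496]
Step 4: x=[7.2152] v=[-3.2606]
Step 5: x=[6.4775] v=[-2.9509]
Step 6: x=[5.9350] v=[-2.1699]
Step 7: x=[5.6744] v=[-1.0423]
Step 8: x=[5.7374] v=[0.2518]
First v>=0 after going negative at step 8, time=2.0000

Answer: 2.0000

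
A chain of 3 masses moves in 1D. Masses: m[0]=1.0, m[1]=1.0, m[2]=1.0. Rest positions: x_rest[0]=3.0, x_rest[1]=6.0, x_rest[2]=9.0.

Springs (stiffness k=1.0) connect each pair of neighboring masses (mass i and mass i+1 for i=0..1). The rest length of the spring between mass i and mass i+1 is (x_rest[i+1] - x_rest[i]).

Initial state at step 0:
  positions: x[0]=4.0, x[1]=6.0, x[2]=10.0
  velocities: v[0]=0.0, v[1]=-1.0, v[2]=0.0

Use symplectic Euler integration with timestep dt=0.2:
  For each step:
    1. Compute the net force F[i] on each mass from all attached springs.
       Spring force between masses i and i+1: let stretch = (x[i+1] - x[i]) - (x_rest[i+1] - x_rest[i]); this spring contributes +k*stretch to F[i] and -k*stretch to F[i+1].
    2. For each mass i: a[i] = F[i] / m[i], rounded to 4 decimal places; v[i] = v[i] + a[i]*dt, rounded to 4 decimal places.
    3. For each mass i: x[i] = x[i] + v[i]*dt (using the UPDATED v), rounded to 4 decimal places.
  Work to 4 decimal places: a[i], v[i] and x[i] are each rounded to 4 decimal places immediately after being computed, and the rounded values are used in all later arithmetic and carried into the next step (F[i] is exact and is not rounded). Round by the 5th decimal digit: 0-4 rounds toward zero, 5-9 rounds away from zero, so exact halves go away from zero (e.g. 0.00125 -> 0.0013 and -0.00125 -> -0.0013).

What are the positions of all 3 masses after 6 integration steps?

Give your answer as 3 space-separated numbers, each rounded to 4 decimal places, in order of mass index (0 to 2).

Answer: 3.2204 6.3592 9.2204

Derivation:
Step 0: x=[4.0000 6.0000 10.0000] v=[0.0000 -1.0000 0.0000]
Step 1: x=[3.9600 5.8800 9.9600] v=[-0.2000 -0.6000 -0.2000]
Step 2: x=[3.8768 5.8464 9.8768] v=[-0.4160 -0.1680 -0.4160]
Step 3: x=[3.7524 5.8952 9.7524] v=[-0.6221 0.2442 -0.6221]
Step 4: x=[3.5937 6.0126 9.5937] v=[-0.7935 0.5871 -0.7935]
Step 5: x=[3.4118 6.1765 9.4118] v=[-0.9097 0.8195 -0.9097]
Step 6: x=[3.2204 6.3592 9.2204] v=[-0.9568 0.9136 -0.9568]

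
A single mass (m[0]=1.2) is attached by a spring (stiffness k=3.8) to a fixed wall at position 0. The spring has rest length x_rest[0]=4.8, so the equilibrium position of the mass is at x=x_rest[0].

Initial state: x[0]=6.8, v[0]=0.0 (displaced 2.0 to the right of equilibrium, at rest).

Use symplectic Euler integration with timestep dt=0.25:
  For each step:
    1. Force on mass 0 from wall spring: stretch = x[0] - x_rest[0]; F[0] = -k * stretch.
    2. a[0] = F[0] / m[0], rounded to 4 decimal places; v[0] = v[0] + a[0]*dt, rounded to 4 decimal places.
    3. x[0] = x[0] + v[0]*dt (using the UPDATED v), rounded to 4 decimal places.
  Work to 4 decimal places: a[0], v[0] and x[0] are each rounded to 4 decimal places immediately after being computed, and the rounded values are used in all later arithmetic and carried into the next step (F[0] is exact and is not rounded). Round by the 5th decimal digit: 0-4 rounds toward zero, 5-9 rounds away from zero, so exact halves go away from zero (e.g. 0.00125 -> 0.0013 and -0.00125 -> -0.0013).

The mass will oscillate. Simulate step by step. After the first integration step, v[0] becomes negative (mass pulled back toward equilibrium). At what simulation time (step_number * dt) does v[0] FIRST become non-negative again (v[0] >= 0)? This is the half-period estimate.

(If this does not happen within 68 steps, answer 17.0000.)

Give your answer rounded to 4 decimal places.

Answer: 2.0000

Derivation:
Step 0: x=[6.8000] v=[0.0000]
Step 1: x=[6.4042] v=[-1.5833]
Step 2: x=[5.6909] v=[-2.8533]
Step 3: x=[4.8013] v=[-3.5586]
Step 4: x=[3.9114] v=[-3.5596]
Step 5: x=[3.1974] v=[-2.8561]
Step 6: x=[2.8006] v=[-1.5874]
Step 7: x=[2.7995] v=[-0.0046]
Step 8: x=[3.1943] v=[1.5791]
First v>=0 after going negative at step 8, time=2.0000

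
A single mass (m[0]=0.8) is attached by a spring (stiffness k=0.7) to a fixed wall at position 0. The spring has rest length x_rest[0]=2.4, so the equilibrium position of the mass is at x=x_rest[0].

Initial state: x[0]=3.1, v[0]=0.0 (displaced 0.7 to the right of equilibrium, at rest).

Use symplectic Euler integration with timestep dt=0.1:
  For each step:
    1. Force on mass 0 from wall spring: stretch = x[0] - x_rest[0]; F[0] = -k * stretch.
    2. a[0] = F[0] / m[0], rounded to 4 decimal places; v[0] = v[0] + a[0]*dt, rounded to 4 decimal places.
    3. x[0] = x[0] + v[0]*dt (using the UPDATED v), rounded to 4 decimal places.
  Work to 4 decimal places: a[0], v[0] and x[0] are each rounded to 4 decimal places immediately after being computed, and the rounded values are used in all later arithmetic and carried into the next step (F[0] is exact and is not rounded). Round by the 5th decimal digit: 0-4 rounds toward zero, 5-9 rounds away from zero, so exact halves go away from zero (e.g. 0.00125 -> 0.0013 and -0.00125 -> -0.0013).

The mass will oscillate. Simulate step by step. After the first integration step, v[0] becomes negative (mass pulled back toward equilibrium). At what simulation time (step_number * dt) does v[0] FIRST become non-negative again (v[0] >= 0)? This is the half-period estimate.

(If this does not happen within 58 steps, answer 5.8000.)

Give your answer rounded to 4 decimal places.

Answer: 3.4000

Derivation:
Step 0: x=[3.1000] v=[0.0000]
Step 1: x=[3.0939] v=[-0.0613]
Step 2: x=[3.0817] v=[-0.1220]
Step 3: x=[3.0635] v=[-0.1817]
Step 4: x=[3.0395] v=[-0.2398]
Step 5: x=[3.0099] v=[-0.2958]
Step 6: x=[2.9750] v=[-0.3492]
Step 7: x=[2.9351] v=[-0.3995]
Step 8: x=[2.8905] v=[-0.4463]
Step 9: x=[2.8416] v=[-0.4892]
Step 10: x=[2.7888] v=[-0.5278]
Step 11: x=[2.7326] v=[-0.5618]
Step 12: x=[2.6735] v=[-0.5909]
Step 13: x=[2.6120] v=[-0.6148]
Step 14: x=[2.5487] v=[-0.6334]
Step 15: x=[2.4841] v=[-0.6464]
Step 16: x=[2.4187] v=[-0.6538]
Step 17: x=[2.3532] v=[-0.6554]
Step 18: x=[2.2881] v=[-0.6513]
Step 19: x=[2.2240] v=[-0.6415]
Step 20: x=[2.1614] v=[-0.6261]
Step 21: x=[2.1009] v=[-0.6052]
Step 22: x=[2.0430] v=[-0.5790]
Step 23: x=[1.9882] v=[-0.5478]
Step 24: x=[1.9370] v=[-0.5118]
Step 25: x=[1.8899] v=[-0.4713]
Step 26: x=[1.8472] v=[-0.4267]
Step 27: x=[1.8094] v=[-0.3783]
Step 28: x=[1.7767] v=[-0.3266]
Step 29: x=[1.7495] v=[-0.2721]
Step 30: x=[1.7280] v=[-0.2152]
Step 31: x=[1.7124] v=[-0.1564]
Step 32: x=[1.7028] v=[-0.0962]
Step 33: x=[1.6993] v=[-0.0352]
Step 34: x=[1.7019] v=[0.0261]
First v>=0 after going negative at step 34, time=3.4000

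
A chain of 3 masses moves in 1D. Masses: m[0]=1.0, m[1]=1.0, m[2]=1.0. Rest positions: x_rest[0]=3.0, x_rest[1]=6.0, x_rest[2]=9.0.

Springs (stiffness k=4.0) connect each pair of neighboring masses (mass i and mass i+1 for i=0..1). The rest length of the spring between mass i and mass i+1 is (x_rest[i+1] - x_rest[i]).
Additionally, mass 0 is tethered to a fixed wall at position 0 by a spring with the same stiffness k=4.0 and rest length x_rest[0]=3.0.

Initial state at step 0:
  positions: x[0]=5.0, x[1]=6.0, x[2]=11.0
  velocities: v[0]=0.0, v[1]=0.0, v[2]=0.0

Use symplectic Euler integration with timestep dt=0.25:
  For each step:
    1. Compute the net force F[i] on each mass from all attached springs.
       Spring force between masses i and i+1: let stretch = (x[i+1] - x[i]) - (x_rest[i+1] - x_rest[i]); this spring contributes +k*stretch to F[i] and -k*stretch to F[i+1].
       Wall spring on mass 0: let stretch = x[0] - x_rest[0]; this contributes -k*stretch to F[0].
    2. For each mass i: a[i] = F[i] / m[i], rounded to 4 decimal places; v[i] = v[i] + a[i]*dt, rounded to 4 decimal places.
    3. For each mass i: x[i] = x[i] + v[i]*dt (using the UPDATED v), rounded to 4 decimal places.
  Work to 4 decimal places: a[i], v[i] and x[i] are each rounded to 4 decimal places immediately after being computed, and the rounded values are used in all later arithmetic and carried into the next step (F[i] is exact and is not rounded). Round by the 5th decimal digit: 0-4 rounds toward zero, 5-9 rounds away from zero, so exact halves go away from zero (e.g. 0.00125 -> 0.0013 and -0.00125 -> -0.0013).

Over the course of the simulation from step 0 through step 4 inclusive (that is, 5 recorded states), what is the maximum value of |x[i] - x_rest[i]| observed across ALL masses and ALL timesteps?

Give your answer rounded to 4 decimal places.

Answer: 2.3438

Derivation:
Step 0: x=[5.0000 6.0000 11.0000] v=[0.0000 0.0000 0.0000]
Step 1: x=[4.0000 7.0000 10.5000] v=[-4.0000 4.0000 -2.0000]
Step 2: x=[2.7500 8.1250 9.8750] v=[-5.0000 4.5000 -2.5000]
Step 3: x=[2.1563 8.3438 9.5625] v=[-2.3750 0.8750 -1.2500]
Step 4: x=[2.5704 7.3204 9.6953] v=[1.6562 -4.0938 0.5313]
Max displacement = 2.3438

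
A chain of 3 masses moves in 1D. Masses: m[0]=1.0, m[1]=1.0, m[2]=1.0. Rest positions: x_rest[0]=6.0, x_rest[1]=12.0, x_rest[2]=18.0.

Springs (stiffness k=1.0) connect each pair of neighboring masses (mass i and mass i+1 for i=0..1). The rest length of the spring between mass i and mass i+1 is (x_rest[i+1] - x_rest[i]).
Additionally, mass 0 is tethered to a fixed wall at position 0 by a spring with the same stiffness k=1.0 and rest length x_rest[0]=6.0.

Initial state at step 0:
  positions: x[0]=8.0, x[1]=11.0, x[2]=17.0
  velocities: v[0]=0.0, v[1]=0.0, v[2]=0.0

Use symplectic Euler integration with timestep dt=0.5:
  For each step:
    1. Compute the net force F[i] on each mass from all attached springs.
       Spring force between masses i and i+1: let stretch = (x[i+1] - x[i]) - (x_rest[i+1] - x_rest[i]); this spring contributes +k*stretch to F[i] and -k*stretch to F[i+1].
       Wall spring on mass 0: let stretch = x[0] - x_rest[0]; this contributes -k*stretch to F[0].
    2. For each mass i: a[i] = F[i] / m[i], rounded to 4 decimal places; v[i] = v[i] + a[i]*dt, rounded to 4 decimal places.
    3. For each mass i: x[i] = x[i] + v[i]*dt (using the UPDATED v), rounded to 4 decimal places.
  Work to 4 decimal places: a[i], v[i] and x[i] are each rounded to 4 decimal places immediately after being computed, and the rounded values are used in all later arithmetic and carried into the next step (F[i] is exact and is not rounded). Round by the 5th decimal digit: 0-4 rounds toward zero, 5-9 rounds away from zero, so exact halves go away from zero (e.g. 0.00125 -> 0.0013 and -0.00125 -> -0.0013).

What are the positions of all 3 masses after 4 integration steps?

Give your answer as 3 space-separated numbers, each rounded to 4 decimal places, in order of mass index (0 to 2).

Step 0: x=[8.0000 11.0000 17.0000] v=[0.0000 0.0000 0.0000]
Step 1: x=[6.7500 11.7500 17.0000] v=[-2.5000 1.5000 0.0000]
Step 2: x=[5.0625 12.5625 17.1875] v=[-3.3750 1.6250 0.3750]
Step 3: x=[3.9844 12.6563 17.7188] v=[-2.1563 0.1875 1.0625]
Step 4: x=[4.0782 11.8477 18.4845] v=[0.1875 -1.6172 1.5313]

Answer: 4.0782 11.8477 18.4845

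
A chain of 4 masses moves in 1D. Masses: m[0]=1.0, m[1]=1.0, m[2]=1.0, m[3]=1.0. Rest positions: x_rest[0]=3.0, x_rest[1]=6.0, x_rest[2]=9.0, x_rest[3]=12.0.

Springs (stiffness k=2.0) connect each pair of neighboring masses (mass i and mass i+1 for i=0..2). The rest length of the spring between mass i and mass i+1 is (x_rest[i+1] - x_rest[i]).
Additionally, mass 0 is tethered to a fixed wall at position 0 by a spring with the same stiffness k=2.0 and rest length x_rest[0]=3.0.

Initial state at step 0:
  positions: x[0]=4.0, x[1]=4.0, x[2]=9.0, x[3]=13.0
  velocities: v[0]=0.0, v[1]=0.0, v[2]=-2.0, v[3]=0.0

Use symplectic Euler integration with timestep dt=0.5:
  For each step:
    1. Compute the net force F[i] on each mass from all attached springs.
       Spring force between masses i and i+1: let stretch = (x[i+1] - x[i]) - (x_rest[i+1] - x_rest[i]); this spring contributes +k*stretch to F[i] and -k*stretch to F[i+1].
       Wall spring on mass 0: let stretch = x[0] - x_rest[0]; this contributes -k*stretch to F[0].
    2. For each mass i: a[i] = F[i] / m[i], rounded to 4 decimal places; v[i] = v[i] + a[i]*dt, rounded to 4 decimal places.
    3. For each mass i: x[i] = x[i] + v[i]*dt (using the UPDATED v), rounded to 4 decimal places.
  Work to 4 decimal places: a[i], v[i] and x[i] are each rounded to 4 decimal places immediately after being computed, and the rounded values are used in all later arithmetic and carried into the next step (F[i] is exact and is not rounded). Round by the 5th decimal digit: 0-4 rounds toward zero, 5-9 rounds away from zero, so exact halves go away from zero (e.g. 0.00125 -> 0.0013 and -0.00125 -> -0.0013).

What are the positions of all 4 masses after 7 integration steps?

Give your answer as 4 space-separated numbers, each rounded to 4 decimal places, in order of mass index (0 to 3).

Answer: 1.6954 4.5313 8.1094 10.6173

Derivation:
Step 0: x=[4.0000 4.0000 9.0000 13.0000] v=[0.0000 0.0000 -2.0000 0.0000]
Step 1: x=[2.0000 6.5000 7.5000 12.5000] v=[-4.0000 5.0000 -3.0000 -1.0000]
Step 2: x=[1.2500 7.2500 8.0000 11.0000] v=[-1.5000 1.5000 1.0000 -3.0000]
Step 3: x=[2.8750 5.3750 9.6250 9.5000] v=[3.2500 -3.7500 3.2500 -3.0000]
Step 4: x=[4.3125 4.3750 9.0625 9.5625] v=[2.8750 -2.0000 -1.1250 0.1250]
Step 5: x=[3.6250 5.6875 6.4063 10.8750] v=[-1.3750 2.6250 -5.3125 2.6250]
Step 6: x=[2.1563 6.3282 5.6250 11.4532] v=[-2.9375 1.2813 -1.5626 1.1563]
Step 7: x=[1.6954 4.5313 8.1094 10.6173] v=[-0.9219 -3.5938 4.9688 -1.6719]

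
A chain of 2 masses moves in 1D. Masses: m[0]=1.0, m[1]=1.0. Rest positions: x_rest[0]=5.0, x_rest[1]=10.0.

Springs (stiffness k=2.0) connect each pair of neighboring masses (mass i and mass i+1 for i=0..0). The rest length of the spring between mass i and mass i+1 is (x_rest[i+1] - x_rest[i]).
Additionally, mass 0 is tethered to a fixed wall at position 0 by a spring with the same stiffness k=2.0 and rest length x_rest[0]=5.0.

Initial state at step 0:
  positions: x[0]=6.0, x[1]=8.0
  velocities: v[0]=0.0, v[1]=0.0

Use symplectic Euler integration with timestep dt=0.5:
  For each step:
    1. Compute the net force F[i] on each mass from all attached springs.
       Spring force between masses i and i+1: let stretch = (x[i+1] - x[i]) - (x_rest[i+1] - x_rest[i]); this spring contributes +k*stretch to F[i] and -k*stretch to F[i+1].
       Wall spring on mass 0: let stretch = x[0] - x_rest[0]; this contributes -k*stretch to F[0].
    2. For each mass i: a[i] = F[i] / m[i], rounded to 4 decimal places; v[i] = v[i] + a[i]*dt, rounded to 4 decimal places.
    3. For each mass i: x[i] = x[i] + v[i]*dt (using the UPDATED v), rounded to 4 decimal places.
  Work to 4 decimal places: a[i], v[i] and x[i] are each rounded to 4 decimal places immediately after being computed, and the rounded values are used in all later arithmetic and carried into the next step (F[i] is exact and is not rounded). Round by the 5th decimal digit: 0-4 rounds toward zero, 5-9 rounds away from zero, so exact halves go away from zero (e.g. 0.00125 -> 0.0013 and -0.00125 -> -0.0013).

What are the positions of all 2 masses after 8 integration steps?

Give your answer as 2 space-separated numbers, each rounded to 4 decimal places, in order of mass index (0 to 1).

Answer: 4.3399 11.5743

Derivation:
Step 0: x=[6.0000 8.0000] v=[0.0000 0.0000]
Step 1: x=[4.0000 9.5000] v=[-4.0000 3.0000]
Step 2: x=[2.7500 10.7500] v=[-2.5000 2.5000]
Step 3: x=[4.1250 10.5000] v=[2.7500 -0.5000]
Step 4: x=[6.6250 9.5625] v=[5.0000 -1.8750]
Step 5: x=[7.2813 9.6563] v=[1.3125 0.1875]
Step 6: x=[5.4844 11.0626] v=[-3.5938 2.8125]
Step 7: x=[3.7344 12.1798] v=[-3.5000 2.2343]
Step 8: x=[4.3399 11.5743] v=[1.2110 -1.2111]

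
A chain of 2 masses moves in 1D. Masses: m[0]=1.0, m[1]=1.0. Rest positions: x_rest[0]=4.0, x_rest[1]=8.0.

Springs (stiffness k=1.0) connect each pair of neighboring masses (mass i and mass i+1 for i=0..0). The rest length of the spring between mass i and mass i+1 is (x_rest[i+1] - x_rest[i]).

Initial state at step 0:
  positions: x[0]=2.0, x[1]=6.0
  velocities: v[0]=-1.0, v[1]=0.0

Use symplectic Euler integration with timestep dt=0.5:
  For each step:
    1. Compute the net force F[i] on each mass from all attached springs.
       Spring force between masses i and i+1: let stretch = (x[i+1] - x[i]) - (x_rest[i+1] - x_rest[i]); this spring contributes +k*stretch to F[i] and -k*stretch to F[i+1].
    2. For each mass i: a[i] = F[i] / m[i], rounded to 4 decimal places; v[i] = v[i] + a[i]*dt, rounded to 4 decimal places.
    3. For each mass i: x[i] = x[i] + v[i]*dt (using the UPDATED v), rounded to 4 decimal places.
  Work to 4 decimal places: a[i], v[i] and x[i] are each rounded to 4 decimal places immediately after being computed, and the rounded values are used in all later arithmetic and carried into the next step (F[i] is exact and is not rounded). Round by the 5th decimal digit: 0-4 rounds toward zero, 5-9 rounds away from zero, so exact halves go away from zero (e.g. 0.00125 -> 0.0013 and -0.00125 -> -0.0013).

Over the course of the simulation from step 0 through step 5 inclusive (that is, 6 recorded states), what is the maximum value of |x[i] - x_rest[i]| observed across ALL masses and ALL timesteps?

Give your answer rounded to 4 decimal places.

Answer: 3.4218

Derivation:
Step 0: x=[2.0000 6.0000] v=[-1.0000 0.0000]
Step 1: x=[1.5000 6.0000] v=[-1.0000 0.0000]
Step 2: x=[1.1250 5.8750] v=[-0.7500 -0.2500]
Step 3: x=[0.9375 5.5625] v=[-0.3750 -0.6250]
Step 4: x=[0.9063 5.0938] v=[-0.0625 -0.9375]
Step 5: x=[0.9220 4.5782] v=[0.0313 -1.0313]
Max displacement = 3.4218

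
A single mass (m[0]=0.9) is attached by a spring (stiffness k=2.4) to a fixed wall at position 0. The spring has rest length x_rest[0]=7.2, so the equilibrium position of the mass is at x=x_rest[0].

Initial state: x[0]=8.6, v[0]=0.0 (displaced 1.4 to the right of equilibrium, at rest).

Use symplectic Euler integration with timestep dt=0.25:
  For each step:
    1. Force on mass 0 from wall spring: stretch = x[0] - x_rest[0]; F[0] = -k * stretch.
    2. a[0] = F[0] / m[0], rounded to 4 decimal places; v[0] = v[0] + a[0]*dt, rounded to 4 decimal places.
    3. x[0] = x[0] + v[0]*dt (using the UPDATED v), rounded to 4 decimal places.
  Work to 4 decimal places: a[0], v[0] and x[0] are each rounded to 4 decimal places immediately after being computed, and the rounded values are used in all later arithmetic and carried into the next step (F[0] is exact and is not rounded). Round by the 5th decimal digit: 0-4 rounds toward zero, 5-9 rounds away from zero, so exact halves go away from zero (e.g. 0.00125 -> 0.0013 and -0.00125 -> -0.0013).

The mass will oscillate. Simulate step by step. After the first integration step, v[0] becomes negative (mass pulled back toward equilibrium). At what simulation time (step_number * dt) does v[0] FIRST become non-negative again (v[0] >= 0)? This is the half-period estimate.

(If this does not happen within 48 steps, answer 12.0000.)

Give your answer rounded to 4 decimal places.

Step 0: x=[8.6000] v=[0.0000]
Step 1: x=[8.3667] v=[-0.9333]
Step 2: x=[7.9389] v=[-1.7111]
Step 3: x=[7.3880] v=[-2.2037]
Step 4: x=[6.8058] v=[-2.3290]
Step 5: x=[6.2893] v=[-2.0662]
Step 6: x=[5.9245] v=[-1.4591]
Step 7: x=[5.7723] v=[-0.6088]
Step 8: x=[5.8581] v=[0.3430]
First v>=0 after going negative at step 8, time=2.0000

Answer: 2.0000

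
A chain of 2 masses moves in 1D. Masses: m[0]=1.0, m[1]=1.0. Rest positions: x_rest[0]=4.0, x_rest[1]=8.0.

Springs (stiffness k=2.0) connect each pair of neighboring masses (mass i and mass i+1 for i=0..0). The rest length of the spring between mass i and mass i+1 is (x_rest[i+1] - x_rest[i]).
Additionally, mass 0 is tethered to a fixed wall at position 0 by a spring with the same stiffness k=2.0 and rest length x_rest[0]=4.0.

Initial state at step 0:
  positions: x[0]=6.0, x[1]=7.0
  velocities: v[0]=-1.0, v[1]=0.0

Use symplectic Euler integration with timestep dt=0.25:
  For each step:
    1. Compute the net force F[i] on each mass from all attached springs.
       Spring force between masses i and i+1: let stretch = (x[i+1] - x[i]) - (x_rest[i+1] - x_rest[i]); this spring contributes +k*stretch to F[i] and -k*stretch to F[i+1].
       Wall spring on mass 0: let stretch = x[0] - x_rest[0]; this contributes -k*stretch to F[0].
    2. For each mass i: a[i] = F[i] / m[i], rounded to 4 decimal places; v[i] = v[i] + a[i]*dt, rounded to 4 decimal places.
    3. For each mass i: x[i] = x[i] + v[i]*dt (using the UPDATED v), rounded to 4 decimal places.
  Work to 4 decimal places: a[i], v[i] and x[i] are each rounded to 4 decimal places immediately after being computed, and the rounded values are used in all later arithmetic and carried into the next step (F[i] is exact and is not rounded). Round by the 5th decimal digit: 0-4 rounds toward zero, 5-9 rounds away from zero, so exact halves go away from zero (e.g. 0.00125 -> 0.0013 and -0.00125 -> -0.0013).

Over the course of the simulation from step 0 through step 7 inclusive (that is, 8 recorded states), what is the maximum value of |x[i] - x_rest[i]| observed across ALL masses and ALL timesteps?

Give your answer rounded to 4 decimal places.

Answer: 2.2979

Derivation:
Step 0: x=[6.0000 7.0000] v=[-1.0000 0.0000]
Step 1: x=[5.1250 7.3750] v=[-3.5000 1.5000]
Step 2: x=[3.8906 7.9688] v=[-4.9375 2.3750]
Step 3: x=[2.6797 8.5528] v=[-4.8437 2.3359]
Step 4: x=[1.8680 8.9027] v=[-3.2470 1.3994]
Step 5: x=[1.7021 8.8732] v=[-0.6637 -0.1180]
Step 6: x=[2.2198 8.4473] v=[2.0708 -1.7036]
Step 7: x=[3.2385 7.7430] v=[4.0747 -2.8174]
Max displacement = 2.2979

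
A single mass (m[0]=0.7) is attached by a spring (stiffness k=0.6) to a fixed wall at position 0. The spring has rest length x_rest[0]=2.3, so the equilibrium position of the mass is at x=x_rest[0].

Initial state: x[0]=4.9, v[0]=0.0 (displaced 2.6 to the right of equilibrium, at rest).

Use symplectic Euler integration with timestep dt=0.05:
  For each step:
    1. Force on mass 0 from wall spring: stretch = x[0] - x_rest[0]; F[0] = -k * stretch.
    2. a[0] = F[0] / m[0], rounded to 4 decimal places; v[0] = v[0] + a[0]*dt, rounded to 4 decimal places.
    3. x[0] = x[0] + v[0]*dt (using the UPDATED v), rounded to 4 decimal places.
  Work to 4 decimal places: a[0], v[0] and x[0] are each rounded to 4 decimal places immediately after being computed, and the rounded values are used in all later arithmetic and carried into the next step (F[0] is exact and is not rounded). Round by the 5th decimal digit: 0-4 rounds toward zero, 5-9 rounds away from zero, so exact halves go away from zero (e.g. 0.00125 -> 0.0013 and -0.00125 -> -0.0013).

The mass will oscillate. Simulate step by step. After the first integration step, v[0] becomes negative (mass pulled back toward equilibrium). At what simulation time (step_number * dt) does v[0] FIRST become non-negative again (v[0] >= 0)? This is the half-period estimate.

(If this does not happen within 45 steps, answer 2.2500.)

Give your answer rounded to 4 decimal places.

Answer: 2.2500

Derivation:
Step 0: x=[4.9000] v=[0.0000]
Step 1: x=[4.8944] v=[-0.1114]
Step 2: x=[4.8833] v=[-0.2226]
Step 3: x=[4.8666] v=[-0.3333]
Step 4: x=[4.8444] v=[-0.4433]
Step 5: x=[4.8168] v=[-0.5523]
Step 6: x=[4.7838] v=[-0.6602]
Step 7: x=[4.7455] v=[-0.7667]
Step 8: x=[4.7019] v=[-0.8715]
Step 9: x=[4.6532] v=[-0.9744]
Step 10: x=[4.5994] v=[-1.0753]
Step 11: x=[4.5407] v=[-1.1738]
Step 12: x=[4.4772] v=[-1.2698]
Step 13: x=[4.4090] v=[-1.3631]
Step 14: x=[4.3363] v=[-1.4535]
Step 15: x=[4.2593] v=[-1.5408]
Step 16: x=[4.1781] v=[-1.6248]
Step 17: x=[4.0928] v=[-1.7053]
Step 18: x=[4.0037] v=[-1.7821]
Step 19: x=[3.9109] v=[-1.8551]
Step 20: x=[3.8147] v=[-1.9241]
Step 21: x=[3.7153] v=[-1.9890]
Step 22: x=[3.6128] v=[-2.0497]
Step 23: x=[3.5075] v=[-2.1060]
Step 24: x=[3.3996] v=[-2.1578]
Step 25: x=[3.2894] v=[-2.2049]
Step 26: x=[3.1770] v=[-2.2473]
Step 27: x=[3.0628] v=[-2.2849]
Step 28: x=[2.9469] v=[-2.3176]
Step 29: x=[2.8296] v=[-2.3453]
Step 30: x=[2.7112] v=[-2.3680]
Step 31: x=[2.5919] v=[-2.3856]
Step 32: x=[2.4720] v=[-2.3981]
Step 33: x=[2.3517] v=[-2.4055]
Step 34: x=[2.2313] v=[-2.4077]
Step 35: x=[2.1111] v=[-2.4048]
Step 36: x=[1.9913] v=[-2.3967]
Step 37: x=[1.8721] v=[-2.3835]
Step 38: x=[1.7538] v=[-2.3652]
Step 39: x=[1.6367] v=[-2.3418]
Step 40: x=[1.5210] v=[-2.3134]
Step 41: x=[1.4070] v=[-2.2800]
Step 42: x=[1.2949] v=[-2.2417]
Step 43: x=[1.1850] v=[-2.1986]
Step 44: x=[1.0775] v=[-2.1508]
Step 45: x=[0.9726] v=[-2.0984]
v[0] did not become non-negative within 45 steps; using fallback time=2.2500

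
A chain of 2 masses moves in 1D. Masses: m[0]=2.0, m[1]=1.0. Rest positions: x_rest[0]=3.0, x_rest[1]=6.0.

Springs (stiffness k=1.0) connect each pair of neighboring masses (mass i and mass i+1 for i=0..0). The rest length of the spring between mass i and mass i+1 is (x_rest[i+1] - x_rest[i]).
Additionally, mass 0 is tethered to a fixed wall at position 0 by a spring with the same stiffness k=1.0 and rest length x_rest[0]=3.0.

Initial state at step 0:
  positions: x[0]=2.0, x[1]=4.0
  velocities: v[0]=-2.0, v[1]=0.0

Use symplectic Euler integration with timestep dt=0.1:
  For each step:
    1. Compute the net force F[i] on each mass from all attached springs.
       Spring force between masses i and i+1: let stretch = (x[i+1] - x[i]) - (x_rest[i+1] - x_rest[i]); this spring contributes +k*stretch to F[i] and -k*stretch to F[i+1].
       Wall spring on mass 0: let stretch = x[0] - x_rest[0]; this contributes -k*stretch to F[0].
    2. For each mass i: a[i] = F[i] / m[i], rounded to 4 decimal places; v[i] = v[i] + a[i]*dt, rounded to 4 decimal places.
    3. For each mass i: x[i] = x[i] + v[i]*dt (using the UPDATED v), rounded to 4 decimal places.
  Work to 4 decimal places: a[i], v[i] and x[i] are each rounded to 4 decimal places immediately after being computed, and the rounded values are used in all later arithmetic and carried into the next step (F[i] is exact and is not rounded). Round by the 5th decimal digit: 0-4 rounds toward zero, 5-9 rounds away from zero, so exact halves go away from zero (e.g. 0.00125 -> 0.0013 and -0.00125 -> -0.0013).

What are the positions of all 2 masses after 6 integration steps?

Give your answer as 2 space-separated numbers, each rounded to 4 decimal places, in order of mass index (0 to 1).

Answer: 0.8718 4.1353

Derivation:
Step 0: x=[2.0000 4.0000] v=[-2.0000 0.0000]
Step 1: x=[1.8000 4.0100] v=[-2.0000 0.1000]
Step 2: x=[1.6021 4.0279] v=[-1.9795 0.1790]
Step 3: x=[1.4083 4.0515] v=[-1.9383 0.2364]
Step 4: x=[1.2206 4.0787] v=[-1.8766 0.2721]
Step 5: x=[1.0411 4.1073] v=[-1.7947 0.2863]
Step 6: x=[0.8718 4.1353] v=[-1.6934 0.2797]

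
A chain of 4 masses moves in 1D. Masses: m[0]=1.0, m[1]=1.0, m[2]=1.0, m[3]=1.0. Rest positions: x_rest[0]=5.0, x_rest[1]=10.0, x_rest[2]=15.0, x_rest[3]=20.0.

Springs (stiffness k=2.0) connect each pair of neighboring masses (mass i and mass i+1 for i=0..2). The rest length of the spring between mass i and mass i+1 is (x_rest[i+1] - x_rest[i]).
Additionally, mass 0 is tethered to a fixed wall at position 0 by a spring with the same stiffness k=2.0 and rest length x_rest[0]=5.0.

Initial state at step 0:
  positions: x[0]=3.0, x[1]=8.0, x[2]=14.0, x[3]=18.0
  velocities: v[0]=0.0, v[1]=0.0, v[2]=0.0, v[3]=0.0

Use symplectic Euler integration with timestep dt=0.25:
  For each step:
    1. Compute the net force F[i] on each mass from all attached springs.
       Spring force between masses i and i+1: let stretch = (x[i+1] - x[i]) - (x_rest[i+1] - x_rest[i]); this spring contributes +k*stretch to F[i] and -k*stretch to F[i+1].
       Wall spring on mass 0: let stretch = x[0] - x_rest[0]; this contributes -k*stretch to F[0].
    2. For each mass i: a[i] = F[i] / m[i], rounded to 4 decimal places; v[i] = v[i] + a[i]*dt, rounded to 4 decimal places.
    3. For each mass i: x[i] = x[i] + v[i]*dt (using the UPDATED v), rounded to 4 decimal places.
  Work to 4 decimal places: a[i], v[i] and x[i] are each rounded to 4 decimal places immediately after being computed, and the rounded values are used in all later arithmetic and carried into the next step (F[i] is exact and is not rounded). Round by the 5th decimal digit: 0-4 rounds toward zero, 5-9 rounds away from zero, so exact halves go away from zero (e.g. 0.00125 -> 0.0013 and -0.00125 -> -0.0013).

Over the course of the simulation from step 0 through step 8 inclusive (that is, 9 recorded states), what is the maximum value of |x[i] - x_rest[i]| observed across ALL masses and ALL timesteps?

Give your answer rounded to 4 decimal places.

Step 0: x=[3.0000 8.0000 14.0000 18.0000] v=[0.0000 0.0000 0.0000 0.0000]
Step 1: x=[3.2500 8.1250 13.7500 18.1250] v=[1.0000 0.5000 -1.0000 0.5000]
Step 2: x=[3.7031 8.3438 13.3438 18.3281] v=[1.8125 0.8750 -1.6250 0.8125]
Step 3: x=[4.2734 8.6075 12.9356 18.5332] v=[2.2813 1.0547 -1.6329 0.8204]
Step 4: x=[4.8513 8.8704 12.6861 18.6636] v=[2.3117 1.0517 -0.9982 0.5216]
Step 5: x=[5.3252 9.1079 12.7068 18.6718] v=[1.8956 0.9500 0.0827 0.0329]
Step 6: x=[5.6063 9.3224 13.0233 18.5594] v=[1.1244 0.8581 1.2658 -0.4496]
Step 7: x=[5.6511 9.5350 13.5692 18.3800] v=[0.1793 0.8505 2.1834 -0.7177]
Step 8: x=[5.4750 9.7664 14.2121 18.2242] v=[-0.7043 0.9257 2.5717 -0.6231]
Max displacement = 2.3139

Answer: 2.3139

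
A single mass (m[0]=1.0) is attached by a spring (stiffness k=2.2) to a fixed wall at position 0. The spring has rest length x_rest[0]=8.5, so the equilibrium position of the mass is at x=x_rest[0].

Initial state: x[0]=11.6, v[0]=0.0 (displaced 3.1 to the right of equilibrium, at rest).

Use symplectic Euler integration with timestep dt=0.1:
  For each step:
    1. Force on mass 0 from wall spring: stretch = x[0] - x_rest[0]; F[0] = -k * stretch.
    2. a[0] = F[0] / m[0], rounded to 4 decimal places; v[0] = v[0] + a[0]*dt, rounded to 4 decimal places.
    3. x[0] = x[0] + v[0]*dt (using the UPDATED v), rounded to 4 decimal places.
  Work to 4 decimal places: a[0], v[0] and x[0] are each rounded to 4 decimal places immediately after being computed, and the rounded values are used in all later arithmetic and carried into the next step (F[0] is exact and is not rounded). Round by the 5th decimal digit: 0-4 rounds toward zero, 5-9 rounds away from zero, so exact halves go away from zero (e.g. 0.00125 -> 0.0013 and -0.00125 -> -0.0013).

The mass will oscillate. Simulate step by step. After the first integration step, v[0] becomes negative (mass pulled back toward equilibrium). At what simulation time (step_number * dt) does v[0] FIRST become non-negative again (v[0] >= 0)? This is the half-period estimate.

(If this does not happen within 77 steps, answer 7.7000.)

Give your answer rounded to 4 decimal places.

Answer: 2.2000

Derivation:
Step 0: x=[11.6000] v=[0.0000]
Step 1: x=[11.5318] v=[-0.6820]
Step 2: x=[11.3969] v=[-1.3490]
Step 3: x=[11.1983] v=[-1.9863]
Step 4: x=[10.9403] v=[-2.5799]
Step 5: x=[10.6286] v=[-3.1168]
Step 6: x=[10.2701] v=[-3.5851]
Step 7: x=[9.8727] v=[-3.9745]
Step 8: x=[9.4451] v=[-4.2765]
Step 9: x=[8.9967] v=[-4.4844]
Step 10: x=[8.5373] v=[-4.5937]
Step 11: x=[8.0771] v=[-4.6019]
Step 12: x=[7.6262] v=[-4.5089]
Step 13: x=[7.1945] v=[-4.3167]
Step 14: x=[6.7916] v=[-4.0295]
Step 15: x=[6.4262] v=[-3.6537]
Step 16: x=[6.1065] v=[-3.1975]
Step 17: x=[5.8394] v=[-2.6709]
Step 18: x=[5.6308] v=[-2.0856]
Step 19: x=[5.4854] v=[-1.4544]
Step 20: x=[5.4063] v=[-0.7912]
Step 21: x=[5.3952] v=[-0.1106]
Step 22: x=[5.4525] v=[0.5725]
First v>=0 after going negative at step 22, time=2.2000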